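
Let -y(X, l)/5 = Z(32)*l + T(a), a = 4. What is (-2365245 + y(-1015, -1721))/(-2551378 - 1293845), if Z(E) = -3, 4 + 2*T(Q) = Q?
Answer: 797020/1281741 ≈ 0.62183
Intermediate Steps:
T(Q) = -2 + Q/2
y(X, l) = 15*l (y(X, l) = -5*(-3*l + (-2 + (½)*4)) = -5*(-3*l + (-2 + 2)) = -5*(-3*l + 0) = -(-15)*l = 15*l)
(-2365245 + y(-1015, -1721))/(-2551378 - 1293845) = (-2365245 + 15*(-1721))/(-2551378 - 1293845) = (-2365245 - 25815)/(-3845223) = -2391060*(-1/3845223) = 797020/1281741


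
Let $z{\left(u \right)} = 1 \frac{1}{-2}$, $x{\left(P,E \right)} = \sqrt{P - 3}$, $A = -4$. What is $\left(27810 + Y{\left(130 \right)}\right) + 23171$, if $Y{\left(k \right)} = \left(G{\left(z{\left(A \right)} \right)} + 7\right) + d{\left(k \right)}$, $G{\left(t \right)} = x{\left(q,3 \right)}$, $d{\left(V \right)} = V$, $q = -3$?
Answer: $51118 + i \sqrt{6} \approx 51118.0 + 2.4495 i$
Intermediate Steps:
$x{\left(P,E \right)} = \sqrt{-3 + P}$
$z{\left(u \right)} = - \frac{1}{2}$ ($z{\left(u \right)} = 1 \left(- \frac{1}{2}\right) = - \frac{1}{2}$)
$G{\left(t \right)} = i \sqrt{6}$ ($G{\left(t \right)} = \sqrt{-3 - 3} = \sqrt{-6} = i \sqrt{6}$)
$Y{\left(k \right)} = 7 + k + i \sqrt{6}$ ($Y{\left(k \right)} = \left(i \sqrt{6} + 7\right) + k = \left(7 + i \sqrt{6}\right) + k = 7 + k + i \sqrt{6}$)
$\left(27810 + Y{\left(130 \right)}\right) + 23171 = \left(27810 + \left(7 + 130 + i \sqrt{6}\right)\right) + 23171 = \left(27810 + \left(137 + i \sqrt{6}\right)\right) + 23171 = \left(27947 + i \sqrt{6}\right) + 23171 = 51118 + i \sqrt{6}$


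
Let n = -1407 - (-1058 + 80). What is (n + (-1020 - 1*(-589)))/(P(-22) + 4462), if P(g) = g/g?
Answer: -860/4463 ≈ -0.19270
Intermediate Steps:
n = -429 (n = -1407 - 1*(-978) = -1407 + 978 = -429)
P(g) = 1
(n + (-1020 - 1*(-589)))/(P(-22) + 4462) = (-429 + (-1020 - 1*(-589)))/(1 + 4462) = (-429 + (-1020 + 589))/4463 = (-429 - 431)*(1/4463) = -860*1/4463 = -860/4463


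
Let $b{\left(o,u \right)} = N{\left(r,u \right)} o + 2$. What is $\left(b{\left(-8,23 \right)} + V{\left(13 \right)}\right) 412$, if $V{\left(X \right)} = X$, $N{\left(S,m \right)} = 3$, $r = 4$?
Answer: $-3708$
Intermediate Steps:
$b{\left(o,u \right)} = 2 + 3 o$ ($b{\left(o,u \right)} = 3 o + 2 = 2 + 3 o$)
$\left(b{\left(-8,23 \right)} + V{\left(13 \right)}\right) 412 = \left(\left(2 + 3 \left(-8\right)\right) + 13\right) 412 = \left(\left(2 - 24\right) + 13\right) 412 = \left(-22 + 13\right) 412 = \left(-9\right) 412 = -3708$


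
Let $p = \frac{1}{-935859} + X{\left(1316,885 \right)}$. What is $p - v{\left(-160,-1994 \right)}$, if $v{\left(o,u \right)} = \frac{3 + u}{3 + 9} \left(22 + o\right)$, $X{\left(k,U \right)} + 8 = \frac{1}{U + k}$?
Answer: $- \frac{3043824249865}{132891978} \approx -22905.0$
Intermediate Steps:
$X{\left(k,U \right)} = -8 + \frac{1}{U + k}$
$v{\left(o,u \right)} = \left(22 + o\right) \left(\frac{1}{4} + \frac{u}{12}\right)$ ($v{\left(o,u \right)} = \frac{3 + u}{12} \left(22 + o\right) = \left(3 + u\right) \frac{1}{12} \left(22 + o\right) = \left(\frac{1}{4} + \frac{u}{12}\right) \left(22 + o\right) = \left(22 + o\right) \left(\frac{1}{4} + \frac{u}{12}\right)$)
$p = - \frac{531537794}{66445989}$ ($p = \frac{1}{-935859} + \frac{1 - 7080 - 10528}{885 + 1316} = - \frac{1}{935859} + \frac{1 - 7080 - 10528}{2201} = - \frac{1}{935859} + \frac{1}{2201} \left(-17607\right) = - \frac{1}{935859} - \frac{17607}{2201} = - \frac{531537794}{66445989} \approx -7.9995$)
$p - v{\left(-160,-1994 \right)} = - \frac{531537794}{66445989} - \left(\frac{11}{2} + \frac{1}{4} \left(-160\right) + \frac{11}{6} \left(-1994\right) + \frac{1}{12} \left(-160\right) \left(-1994\right)\right) = - \frac{531537794}{66445989} - \left(\frac{11}{2} - 40 - \frac{10967}{3} + \frac{79760}{3}\right) = - \frac{531537794}{66445989} - \frac{45793}{2} = - \frac{3043824249865}{132891978}$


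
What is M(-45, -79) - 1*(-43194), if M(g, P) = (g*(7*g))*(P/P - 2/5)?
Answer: 51699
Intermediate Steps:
M(g, P) = 21*g²/5 (M(g, P) = (7*g²)*(1 - 2*⅕) = (7*g²)*(1 - ⅖) = (7*g²)*(⅗) = 21*g²/5)
M(-45, -79) - 1*(-43194) = (21/5)*(-45)² - 1*(-43194) = (21/5)*2025 + 43194 = 8505 + 43194 = 51699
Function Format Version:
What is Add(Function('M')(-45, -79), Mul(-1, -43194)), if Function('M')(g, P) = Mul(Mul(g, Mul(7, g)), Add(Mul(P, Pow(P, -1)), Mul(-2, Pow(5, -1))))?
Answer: 51699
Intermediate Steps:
Function('M')(g, P) = Mul(Rational(21, 5), Pow(g, 2)) (Function('M')(g, P) = Mul(Mul(7, Pow(g, 2)), Add(1, Mul(-2, Rational(1, 5)))) = Mul(Mul(7, Pow(g, 2)), Add(1, Rational(-2, 5))) = Mul(Mul(7, Pow(g, 2)), Rational(3, 5)) = Mul(Rational(21, 5), Pow(g, 2)))
Add(Function('M')(-45, -79), Mul(-1, -43194)) = Add(Mul(Rational(21, 5), Pow(-45, 2)), Mul(-1, -43194)) = Add(Mul(Rational(21, 5), 2025), 43194) = Add(8505, 43194) = 51699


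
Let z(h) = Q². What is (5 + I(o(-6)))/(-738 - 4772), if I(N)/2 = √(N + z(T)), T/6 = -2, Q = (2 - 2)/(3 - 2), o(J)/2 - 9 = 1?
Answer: -1/1102 - 2*√5/2755 ≈ -0.0025307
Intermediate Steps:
o(J) = 20 (o(J) = 18 + 2*1 = 18 + 2 = 20)
Q = 0 (Q = 0/1 = 0*1 = 0)
T = -12 (T = 6*(-2) = -12)
z(h) = 0 (z(h) = 0² = 0)
I(N) = 2*√N (I(N) = 2*√(N + 0) = 2*√N)
(5 + I(o(-6)))/(-738 - 4772) = (5 + 2*√20)/(-738 - 4772) = (5 + 2*(2*√5))/(-5510) = (5 + 4*√5)*(-1/5510) = -1/1102 - 2*√5/2755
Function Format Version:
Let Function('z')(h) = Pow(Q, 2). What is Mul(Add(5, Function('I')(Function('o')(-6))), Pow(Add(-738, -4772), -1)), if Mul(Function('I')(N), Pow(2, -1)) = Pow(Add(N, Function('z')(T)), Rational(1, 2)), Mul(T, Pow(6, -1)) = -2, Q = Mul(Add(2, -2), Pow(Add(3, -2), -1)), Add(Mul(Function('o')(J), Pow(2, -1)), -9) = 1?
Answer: Add(Rational(-1, 1102), Mul(Rational(-2, 2755), Pow(5, Rational(1, 2)))) ≈ -0.0025307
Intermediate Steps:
Function('o')(J) = 20 (Function('o')(J) = Add(18, Mul(2, 1)) = Add(18, 2) = 20)
Q = 0 (Q = Mul(0, Pow(1, -1)) = Mul(0, 1) = 0)
T = -12 (T = Mul(6, -2) = -12)
Function('z')(h) = 0 (Function('z')(h) = Pow(0, 2) = 0)
Function('I')(N) = Mul(2, Pow(N, Rational(1, 2))) (Function('I')(N) = Mul(2, Pow(Add(N, 0), Rational(1, 2))) = Mul(2, Pow(N, Rational(1, 2))))
Mul(Add(5, Function('I')(Function('o')(-6))), Pow(Add(-738, -4772), -1)) = Mul(Add(5, Mul(2, Pow(20, Rational(1, 2)))), Pow(Add(-738, -4772), -1)) = Mul(Add(5, Mul(2, Mul(2, Pow(5, Rational(1, 2))))), Pow(-5510, -1)) = Mul(Add(5, Mul(4, Pow(5, Rational(1, 2)))), Rational(-1, 5510)) = Add(Rational(-1, 1102), Mul(Rational(-2, 2755), Pow(5, Rational(1, 2))))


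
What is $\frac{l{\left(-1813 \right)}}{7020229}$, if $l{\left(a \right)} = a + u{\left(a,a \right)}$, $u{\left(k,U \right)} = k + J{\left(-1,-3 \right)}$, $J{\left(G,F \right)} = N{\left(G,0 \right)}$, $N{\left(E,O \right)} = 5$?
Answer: $- \frac{3621}{7020229} \approx -0.0005158$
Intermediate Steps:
$J{\left(G,F \right)} = 5$
$u{\left(k,U \right)} = 5 + k$ ($u{\left(k,U \right)} = k + 5 = 5 + k$)
$l{\left(a \right)} = 5 + 2 a$ ($l{\left(a \right)} = a + \left(5 + a\right) = 5 + 2 a$)
$\frac{l{\left(-1813 \right)}}{7020229} = \frac{5 + 2 \left(-1813\right)}{7020229} = \left(5 - 3626\right) \frac{1}{7020229} = \left(-3621\right) \frac{1}{7020229} = - \frac{3621}{7020229}$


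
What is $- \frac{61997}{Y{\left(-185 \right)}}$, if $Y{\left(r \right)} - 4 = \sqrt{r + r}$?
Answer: $- \frac{123994}{193} + \frac{61997 i \sqrt{370}}{386} \approx -642.46 + 3089.5 i$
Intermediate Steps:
$Y{\left(r \right)} = 4 + \sqrt{2} \sqrt{r}$ ($Y{\left(r \right)} = 4 + \sqrt{r + r} = 4 + \sqrt{2 r} = 4 + \sqrt{2} \sqrt{r}$)
$- \frac{61997}{Y{\left(-185 \right)}} = - \frac{61997}{4 + \sqrt{2} \sqrt{-185}} = - \frac{61997}{4 + \sqrt{2} i \sqrt{185}} = - \frac{61997}{4 + i \sqrt{370}}$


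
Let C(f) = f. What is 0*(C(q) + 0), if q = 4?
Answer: 0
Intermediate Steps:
0*(C(q) + 0) = 0*(4 + 0) = 0*4 = 0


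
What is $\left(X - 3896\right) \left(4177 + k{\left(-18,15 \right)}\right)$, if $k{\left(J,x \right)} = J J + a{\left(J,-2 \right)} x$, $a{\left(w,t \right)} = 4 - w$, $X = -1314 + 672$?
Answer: $-21923078$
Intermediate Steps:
$X = -642$
$k{\left(J,x \right)} = J^{2} + x \left(4 - J\right)$ ($k{\left(J,x \right)} = J J + \left(4 - J\right) x = J^{2} + x \left(4 - J\right)$)
$\left(X - 3896\right) \left(4177 + k{\left(-18,15 \right)}\right) = \left(-642 - 3896\right) \left(4177 - \left(-324 + 15 \left(-4 - 18\right)\right)\right) = - 4538 \left(4177 - \left(-324 + 15 \left(-22\right)\right)\right) = - 4538 \left(4177 + \left(324 + 330\right)\right) = - 4538 \left(4177 + 654\right) = \left(-4538\right) 4831 = -21923078$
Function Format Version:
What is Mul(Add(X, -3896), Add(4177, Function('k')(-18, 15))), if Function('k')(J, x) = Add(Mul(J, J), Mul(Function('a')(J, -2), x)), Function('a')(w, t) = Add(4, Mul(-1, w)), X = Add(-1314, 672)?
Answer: -21923078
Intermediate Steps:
X = -642
Function('k')(J, x) = Add(Pow(J, 2), Mul(x, Add(4, Mul(-1, J)))) (Function('k')(J, x) = Add(Mul(J, J), Mul(Add(4, Mul(-1, J)), x)) = Add(Pow(J, 2), Mul(x, Add(4, Mul(-1, J)))))
Mul(Add(X, -3896), Add(4177, Function('k')(-18, 15))) = Mul(Add(-642, -3896), Add(4177, Add(Pow(-18, 2), Mul(-1, 15, Add(-4, -18))))) = Mul(-4538, Add(4177, Add(324, Mul(-1, 15, -22)))) = Mul(-4538, Add(4177, Add(324, 330))) = Mul(-4538, Add(4177, 654)) = Mul(-4538, 4831) = -21923078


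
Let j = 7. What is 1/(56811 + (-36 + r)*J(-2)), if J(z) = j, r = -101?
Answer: 1/55852 ≈ 1.7904e-5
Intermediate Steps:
J(z) = 7
1/(56811 + (-36 + r)*J(-2)) = 1/(56811 + (-36 - 101)*7) = 1/(56811 - 137*7) = 1/(56811 - 959) = 1/55852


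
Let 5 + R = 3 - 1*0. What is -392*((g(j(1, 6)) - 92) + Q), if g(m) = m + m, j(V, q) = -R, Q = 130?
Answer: -16464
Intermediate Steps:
R = -2 (R = -5 + (3 - 1*0) = -5 + (3 + 0) = -5 + 3 = -2)
j(V, q) = 2 (j(V, q) = -1*(-2) = 2)
g(m) = 2*m
-392*((g(j(1, 6)) - 92) + Q) = -392*((2*2 - 92) + 130) = -392*((4 - 92) + 130) = -392*(-88 + 130) = -392*42 = -16464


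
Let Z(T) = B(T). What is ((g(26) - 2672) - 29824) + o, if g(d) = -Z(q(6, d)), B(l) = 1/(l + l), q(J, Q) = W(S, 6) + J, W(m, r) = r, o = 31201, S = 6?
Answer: -31081/24 ≈ -1295.0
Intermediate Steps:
q(J, Q) = 6 + J
B(l) = 1/(2*l)
Z(T) = 1/(2*T)
g(d) = -1/24 (g(d) = -1/(2*(6 + 6)) = -1/(2*12) = -1*1/24 = -1/24)
((g(26) - 2672) - 29824) + o = ((-1/24 - 2672) - 29824) + 31201 = (-64129/24 - 29824) + 31201 = -779905/24 + 31201 = -31081/24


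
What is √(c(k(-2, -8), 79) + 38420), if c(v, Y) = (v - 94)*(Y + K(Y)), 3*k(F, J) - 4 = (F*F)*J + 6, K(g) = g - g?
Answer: 2*√68433/3 ≈ 174.40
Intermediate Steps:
K(g) = 0
k(F, J) = 10/3 + J*F²/3 (k(F, J) = 4/3 + ((F*F)*J + 6)/3 = 4/3 + (F²*J + 6)/3 = 4/3 + (J*F² + 6)/3 = 4/3 + (6 + J*F²)/3 = 4/3 + (2 + J*F²/3) = 10/3 + J*F²/3)
c(v, Y) = Y*(-94 + v) (c(v, Y) = (v - 94)*(Y + 0) = (-94 + v)*Y = Y*(-94 + v))
√(c(k(-2, -8), 79) + 38420) = √(79*(-94 + (10/3 + (⅓)*(-8)*(-2)²)) + 38420) = √(79*(-94 + (10/3 + (⅓)*(-8)*4)) + 38420) = √(79*(-94 + (10/3 - 32/3)) + 38420) = √(79*(-94 - 22/3) + 38420) = √(79*(-304/3) + 38420) = √(-24016/3 + 38420) = √(91244/3) = 2*√68433/3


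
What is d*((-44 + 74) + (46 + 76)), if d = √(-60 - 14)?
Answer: 152*I*√74 ≈ 1307.6*I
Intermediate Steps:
d = I*√74 (d = √(-74) = I*√74 ≈ 8.6023*I)
d*((-44 + 74) + (46 + 76)) = (I*√74)*((-44 + 74) + (46 + 76)) = (I*√74)*(30 + 122) = (I*√74)*152 = 152*I*√74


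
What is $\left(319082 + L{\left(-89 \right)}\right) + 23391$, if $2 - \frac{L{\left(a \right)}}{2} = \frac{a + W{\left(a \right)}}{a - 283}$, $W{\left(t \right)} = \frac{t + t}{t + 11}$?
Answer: $\frac{1242162388}{3627} \approx 3.4248 \cdot 10^{5}$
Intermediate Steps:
$W{\left(t \right)} = \frac{2 t}{11 + t}$
$L{\left(a \right)} = 4 - \frac{2 \left(a + \frac{2 a}{11 + a}\right)}{-283 + a}$ ($L{\left(a \right)} = 4 - 2 \frac{a + \frac{2 a}{11 + a}}{a - 283} = 4 - 2 \frac{a + \frac{2 a}{11 + a}}{-283 + a} = 4 - \frac{2 \left(a + \frac{2 a}{11 + a}\right)}{-283 + a}$)
$\left(319082 + L{\left(-89 \right)}\right) + 23391 = \left(319082 + \frac{2 \left(-6226 + \left(-89\right)^{2} - -49573\right)}{-3113 + \left(-89\right)^{2} - -24208}\right) + 23391 = \left(319082 + \frac{2 \left(-6226 + 7921 + 49573\right)}{-3113 + 7921 + 24208}\right) + 23391 = \left(319082 + 2 \cdot \frac{1}{29016} \cdot 51268\right) + 23391 = \left(319082 + \frac{12817}{3627}\right) + 23391 = \frac{1157323231}{3627} + 23391 = \frac{1242162388}{3627}$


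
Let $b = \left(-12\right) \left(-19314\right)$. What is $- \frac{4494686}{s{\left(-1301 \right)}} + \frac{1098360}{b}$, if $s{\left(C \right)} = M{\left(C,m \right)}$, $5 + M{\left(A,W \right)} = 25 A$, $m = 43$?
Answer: $\frac{2494106564}{17452345} \approx 142.91$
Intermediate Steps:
$b = 231768$
$M{\left(A,W \right)} = -5 + 25 A$
$s{\left(C \right)} = -5 + 25 C$
$- \frac{4494686}{s{\left(-1301 \right)}} + \frac{1098360}{b} = - \frac{4494686}{-5 + 25 \left(-1301\right)} + \frac{1098360}{231768} = - \frac{4494686}{-5 - 32525} + 1098360 \cdot \frac{1}{231768} = - \frac{4494686}{-32530} + \frac{5085}{1073} = \left(-4494686\right) \left(- \frac{1}{32530}\right) + \frac{5085}{1073} = \frac{2247343}{16265} + \frac{5085}{1073} = \frac{2494106564}{17452345}$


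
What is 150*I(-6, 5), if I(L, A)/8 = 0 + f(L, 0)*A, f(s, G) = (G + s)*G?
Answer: 0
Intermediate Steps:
f(s, G) = G*(G + s)
I(L, A) = 0 (I(L, A) = 8*(0 + (0*(0 + L))*A) = 8*(0 + (0*L)*A) = 8*(0 + 0*A) = 8*(0 + 0) = 8*0 = 0)
150*I(-6, 5) = 150*0 = 0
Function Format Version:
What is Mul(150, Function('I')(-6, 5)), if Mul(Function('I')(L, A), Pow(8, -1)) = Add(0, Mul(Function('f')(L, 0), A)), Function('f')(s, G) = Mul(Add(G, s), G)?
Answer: 0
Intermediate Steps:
Function('f')(s, G) = Mul(G, Add(G, s))
Function('I')(L, A) = 0 (Function('I')(L, A) = Mul(8, Add(0, Mul(Mul(0, Add(0, L)), A))) = Mul(8, Add(0, Mul(Mul(0, L), A))) = Mul(8, Add(0, Mul(0, A))) = Mul(8, Add(0, 0)) = Mul(8, 0) = 0)
Mul(150, Function('I')(-6, 5)) = Mul(150, 0) = 0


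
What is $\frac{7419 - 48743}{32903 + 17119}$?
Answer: $- \frac{20662}{25011} \approx -0.82612$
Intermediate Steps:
$\frac{7419 - 48743}{32903 + 17119} = - \frac{41324}{50022} = \left(-41324\right) \frac{1}{50022} = - \frac{20662}{25011}$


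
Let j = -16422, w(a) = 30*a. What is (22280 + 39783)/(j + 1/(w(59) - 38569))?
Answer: -2283856337/604313179 ≈ -3.7793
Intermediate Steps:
(22280 + 39783)/(j + 1/(w(59) - 38569)) = (22280 + 39783)/(-16422 + 1/(30*59 - 38569)) = 62063/(-16422 + 1/(1770 - 38569)) = 62063/(-16422 + 1/(-36799)) = 62063/(-16422 - 1/36799) = 62063/(-604313179/36799) = 62063*(-36799/604313179) = -2283856337/604313179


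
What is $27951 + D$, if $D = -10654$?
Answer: $17297$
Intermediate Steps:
$27951 + D = 27951 - 10654 = 17297$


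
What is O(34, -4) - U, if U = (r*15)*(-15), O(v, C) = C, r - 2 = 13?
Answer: 3371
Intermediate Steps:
r = 15 (r = 2 + 13 = 15)
U = -3375 (U = (15*15)*(-15) = 225*(-15) = -3375)
O(34, -4) - U = -4 - 1*(-3375) = -4 + 3375 = 3371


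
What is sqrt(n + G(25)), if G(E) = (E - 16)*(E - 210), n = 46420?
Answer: sqrt(44755) ≈ 211.55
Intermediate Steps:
G(E) = (-210 + E)*(-16 + E) (G(E) = (-16 + E)*(-210 + E) = (-210 + E)*(-16 + E))
sqrt(n + G(25)) = sqrt(46420 + (3360 + 25**2 - 226*25)) = sqrt(46420 + (3360 + 625 - 5650)) = sqrt(46420 - 1665) = sqrt(44755)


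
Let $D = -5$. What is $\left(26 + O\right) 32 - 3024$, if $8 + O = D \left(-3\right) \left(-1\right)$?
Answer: $-2928$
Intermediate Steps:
$O = -23$ ($O = -8 + \left(-5\right) \left(-3\right) \left(-1\right) = -8 + 15 \left(-1\right) = -8 - 15 = -23$)
$\left(26 + O\right) 32 - 3024 = \left(26 - 23\right) 32 - 3024 = 3 \cdot 32 - 3024 = 96 - 3024 = -2928$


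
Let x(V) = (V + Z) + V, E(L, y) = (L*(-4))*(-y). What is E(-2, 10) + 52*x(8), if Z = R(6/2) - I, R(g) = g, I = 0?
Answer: 908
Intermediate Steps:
E(L, y) = 4*L*y (E(L, y) = (-4*L)*(-y) = 4*L*y)
Z = 3 (Z = 6/2 - 1*0 = 6*(½) + 0 = 3 + 0 = 3)
x(V) = 3 + 2*V (x(V) = (V + 3) + V = (3 + V) + V = 3 + 2*V)
E(-2, 10) + 52*x(8) = 4*(-2)*10 + 52*(3 + 2*8) = -80 + 52*(3 + 16) = -80 + 52*19 = -80 + 988 = 908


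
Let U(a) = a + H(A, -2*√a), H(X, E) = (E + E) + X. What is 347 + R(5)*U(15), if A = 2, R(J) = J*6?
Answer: 857 - 120*√15 ≈ 392.24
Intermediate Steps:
R(J) = 6*J
H(X, E) = X + 2*E (H(X, E) = 2*E + X = X + 2*E)
U(a) = 2 + a - 4*√a (U(a) = a + (2 + 2*(-2*√a)) = a + (2 - 4*√a) = 2 + a - 4*√a)
347 + R(5)*U(15) = 347 + (6*5)*(2 + 15 - 4*√15) = 347 + 30*(17 - 4*√15) = 347 + (510 - 120*√15) = 857 - 120*√15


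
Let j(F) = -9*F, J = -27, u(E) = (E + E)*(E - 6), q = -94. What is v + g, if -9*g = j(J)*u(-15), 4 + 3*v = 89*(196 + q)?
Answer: -41956/3 ≈ -13985.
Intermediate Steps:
u(E) = 2*E*(-6 + E) (u(E) = (2*E)*(-6 + E) = 2*E*(-6 + E))
v = 9074/3 (v = -4/3 + (89*(196 - 94))/3 = -4/3 + (89*102)/3 = -4/3 + (⅓)*9078 = -4/3 + 3026 = 9074/3 ≈ 3024.7)
g = -17010 (g = -(-9*(-27))*2*(-15)*(-6 - 15)/9 = -27*2*(-15)*(-21) = -27*630 = -⅑*153090 = -17010)
v + g = 9074/3 - 17010 = -41956/3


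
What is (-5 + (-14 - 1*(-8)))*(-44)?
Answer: 484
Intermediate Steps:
(-5 + (-14 - 1*(-8)))*(-44) = (-5 + (-14 + 8))*(-44) = (-5 - 6)*(-44) = -11*(-44) = 484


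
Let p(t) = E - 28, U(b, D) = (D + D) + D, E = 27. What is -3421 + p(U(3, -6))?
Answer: -3422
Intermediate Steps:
U(b, D) = 3*D (U(b, D) = 2*D + D = 3*D)
p(t) = -1 (p(t) = 27 - 28 = -1)
-3421 + p(U(3, -6)) = -3421 - 1 = -3422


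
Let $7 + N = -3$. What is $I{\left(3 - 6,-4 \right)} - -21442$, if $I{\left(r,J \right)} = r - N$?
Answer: $21449$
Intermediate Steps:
$N = -10$ ($N = -7 - 3 = -10$)
$I{\left(r,J \right)} = 10 + r$ ($I{\left(r,J \right)} = r - -10 = r + 10 = 10 + r$)
$I{\left(3 - 6,-4 \right)} - -21442 = \left(10 + \left(3 - 6\right)\right) - -21442 = \left(10 + \left(3 - 6\right)\right) + 21442 = \left(10 - 3\right) + 21442 = 7 + 21442 = 21449$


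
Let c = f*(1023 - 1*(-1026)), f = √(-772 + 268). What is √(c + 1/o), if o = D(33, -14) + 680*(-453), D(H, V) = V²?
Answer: √(-76961 + 291269227740696*I*√14)/153922 ≈ 151.66 + 151.66*I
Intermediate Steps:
o = -307844 (o = (-14)² + 680*(-453) = 196 - 308040 = -307844)
f = 6*I*√14 (f = √(-504) = 6*I*√14 ≈ 22.45*I)
c = 12294*I*√14 (c = (6*I*√14)*(1023 - 1*(-1026)) = (6*I*√14)*(1023 + 1026) = (6*I*√14)*2049 = 12294*I*√14 ≈ 46000.0*I)
√(c + 1/o) = √(12294*I*√14 + 1/(-307844)) = √(12294*I*√14 - 1/307844) = √(-1/307844 + 12294*I*√14)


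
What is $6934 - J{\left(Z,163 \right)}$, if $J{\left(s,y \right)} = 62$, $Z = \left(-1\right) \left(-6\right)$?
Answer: $6872$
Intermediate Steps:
$Z = 6$
$6934 - J{\left(Z,163 \right)} = 6934 - 62 = 6872$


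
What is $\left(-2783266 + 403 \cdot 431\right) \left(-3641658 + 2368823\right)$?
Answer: $3321555849455$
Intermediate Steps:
$\left(-2783266 + 403 \cdot 431\right) \left(-3641658 + 2368823\right) = \left(-2783266 + 173693\right) \left(-1272835\right) = \left(-2609573\right) \left(-1272835\right) = 3321555849455$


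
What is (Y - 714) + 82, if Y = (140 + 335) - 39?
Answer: -196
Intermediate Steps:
Y = 436 (Y = 475 - 39 = 436)
(Y - 714) + 82 = (436 - 714) + 82 = -278 + 82 = -196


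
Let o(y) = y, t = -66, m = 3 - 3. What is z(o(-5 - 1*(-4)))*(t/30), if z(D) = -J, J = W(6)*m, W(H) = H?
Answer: 0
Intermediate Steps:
m = 0
J = 0 (J = 6*0 = 0)
z(D) = 0 (z(D) = -1*0 = 0)
z(o(-5 - 1*(-4)))*(t/30) = 0*(-66/30) = 0*(-66*1/30) = 0*(-11/5) = 0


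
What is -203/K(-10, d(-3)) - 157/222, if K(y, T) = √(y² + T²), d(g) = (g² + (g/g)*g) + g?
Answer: -157/222 - 203*√109/109 ≈ -20.151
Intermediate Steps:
d(g) = g² + 2*g (d(g) = (g² + 1*g) + g = (g² + g) + g = (g + g²) + g = g² + 2*g)
K(y, T) = √(T² + y²)
-203/K(-10, d(-3)) - 157/222 = -203/√((-3*(2 - 3))² + (-10)²) - 157/222 = -203/√((-3*(-1))² + 100) - 157*1/222 = -203/√(3² + 100) - 157/222 = -203/√(9 + 100) - 157/222 = -203*√109/109 - 157/222 = -157/222 - 203*√109/109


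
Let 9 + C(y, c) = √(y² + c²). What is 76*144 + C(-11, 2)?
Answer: 10935 + 5*√5 ≈ 10946.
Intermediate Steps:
C(y, c) = -9 + √(c² + y²) (C(y, c) = -9 + √(y² + c²) = -9 + √(c² + y²))
76*144 + C(-11, 2) = 76*144 + (-9 + √(2² + (-11)²)) = 10944 + (-9 + √(4 + 121)) = 10944 + (-9 + √125) = 10944 + (-9 + 5*√5) = 10935 + 5*√5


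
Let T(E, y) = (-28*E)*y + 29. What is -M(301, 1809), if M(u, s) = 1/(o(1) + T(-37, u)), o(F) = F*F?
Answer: -1/311866 ≈ -3.2065e-6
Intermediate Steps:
o(F) = F²
T(E, y) = 29 - 28*E*y (T(E, y) = -28*E*y + 29 = 29 - 28*E*y)
M(u, s) = 1/(30 + 1036*u) (M(u, s) = 1/(1² + (29 - 28*(-37)*u)) = 1/(1 + (29 + 1036*u)) = 1/(30 + 1036*u))
-M(301, 1809) = -1/(2*(15 + 518*301)) = -1/(2*(15 + 155918)) = -1/(2*155933) = -1*1/311866 = -1/311866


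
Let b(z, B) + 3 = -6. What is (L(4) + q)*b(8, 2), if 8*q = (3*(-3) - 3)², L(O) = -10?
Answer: -72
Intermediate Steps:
b(z, B) = -9 (b(z, B) = -3 - 6 = -9)
q = 18 (q = (3*(-3) - 3)²/8 = (-9 - 3)²/8 = (⅛)*(-12)² = (⅛)*144 = 18)
(L(4) + q)*b(8, 2) = (-10 + 18)*(-9) = 8*(-9) = -72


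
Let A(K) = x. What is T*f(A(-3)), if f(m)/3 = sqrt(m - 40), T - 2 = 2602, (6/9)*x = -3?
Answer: 3906*I*sqrt(178) ≈ 52113.0*I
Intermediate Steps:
x = -9/2 (x = (3/2)*(-3) = -9/2 ≈ -4.5000)
T = 2604 (T = 2 + 2602 = 2604)
A(K) = -9/2
f(m) = 3*sqrt(-40 + m) (f(m) = 3*sqrt(m - 40) = 3*sqrt(-40 + m))
T*f(A(-3)) = 2604*(3*sqrt(-40 - 9/2)) = 2604*(3*sqrt(-89/2)) = 2604*(3*(I*sqrt(178)/2)) = 2604*(3*I*sqrt(178)/2) = 3906*I*sqrt(178)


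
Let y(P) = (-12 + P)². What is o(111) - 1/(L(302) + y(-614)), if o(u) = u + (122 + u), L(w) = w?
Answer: 134909231/392178 ≈ 344.00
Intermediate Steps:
o(u) = 122 + 2*u
o(111) - 1/(L(302) + y(-614)) = (122 + 2*111) - 1/(302 + (-12 - 614)²) = (122 + 222) - 1/(302 + (-626)²) = 344 - 1/(302 + 391876) = 344 - 1/392178 = 134909231/392178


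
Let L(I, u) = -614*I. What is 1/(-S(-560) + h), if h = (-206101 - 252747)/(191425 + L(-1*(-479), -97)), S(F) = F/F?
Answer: 102681/356167 ≈ 0.28829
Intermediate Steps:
S(F) = 1
h = 458848/102681 (h = (-206101 - 252747)/(191425 - (-614)*(-479)) = -458848/(191425 - 614*479) = -458848/(191425 - 294106) = -458848/(-102681) = -458848*(-1/102681) = 458848/102681 ≈ 4.4687)
1/(-S(-560) + h) = 1/(-1*1 + 458848/102681) = 1/(-1 + 458848/102681) = 1/(356167/102681) = 102681/356167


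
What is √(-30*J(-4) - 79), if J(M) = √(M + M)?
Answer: √(-79 - 60*I*√2) ≈ 4.2974 - 9.8726*I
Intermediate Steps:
J(M) = √2*√M (J(M) = √(2*M) = √2*√M)
√(-30*J(-4) - 79) = √(-30*√2*√(-4) - 79) = √(-30*√2*2*I - 79) = √(-60*I*√2 - 79) = √(-79 - 60*I*√2)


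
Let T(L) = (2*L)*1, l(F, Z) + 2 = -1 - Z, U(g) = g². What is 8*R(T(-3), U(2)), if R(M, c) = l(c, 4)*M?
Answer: 336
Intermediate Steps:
l(F, Z) = -3 - Z (l(F, Z) = -2 + (-1 - Z) = -3 - Z)
T(L) = 2*L
R(M, c) = -7*M (R(M, c) = (-3 - 1*4)*M = (-3 - 4)*M = -7*M)
8*R(T(-3), U(2)) = 8*(-14*(-3)) = 8*(-7*(-6)) = 8*42 = 336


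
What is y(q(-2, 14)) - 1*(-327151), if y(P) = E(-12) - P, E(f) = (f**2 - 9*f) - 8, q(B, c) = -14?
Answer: 327409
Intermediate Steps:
E(f) = -8 + f**2 - 9*f
y(P) = 244 - P (y(P) = (-8 + (-12)**2 - 9*(-12)) - P = (-8 + 144 + 108) - P = 244 - P)
y(q(-2, 14)) - 1*(-327151) = (244 - 1*(-14)) - 1*(-327151) = (244 + 14) + 327151 = 258 + 327151 = 327409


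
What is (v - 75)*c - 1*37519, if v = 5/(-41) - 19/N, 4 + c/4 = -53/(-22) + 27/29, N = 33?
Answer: -16107226235/431607 ≈ -37319.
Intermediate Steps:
c = -842/319 (c = -16 + 4*(-53/(-22) + 27/29) = -16 + 4*(-53*(-1/22) + 27*(1/29)) = -16 + 4*(53/22 + 27/29) = -16 + 4*(2131/638) = -16 + 4262/319 = -842/319 ≈ -2.6395)
v = -944/1353 (v = 5/(-41) - 19/33 = 5*(-1/41) - 19*1/33 = -5/41 - 19/33 = -944/1353 ≈ -0.69771)
(v - 75)*c - 1*37519 = (-944/1353 - 75)*(-842/319) - 1*37519 = -102419/1353*(-842/319) - 37519 = 86236798/431607 - 37519 = -16107226235/431607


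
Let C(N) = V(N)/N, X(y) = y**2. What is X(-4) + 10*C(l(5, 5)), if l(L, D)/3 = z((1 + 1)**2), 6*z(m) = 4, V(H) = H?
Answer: 26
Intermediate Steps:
z(m) = 2/3 (z(m) = (1/6)*4 = 2/3)
l(L, D) = 2 (l(L, D) = 3*(2/3) = 2)
C(N) = 1 (C(N) = N/N = 1)
X(-4) + 10*C(l(5, 5)) = (-4)**2 + 10*1 = 16 + 10 = 26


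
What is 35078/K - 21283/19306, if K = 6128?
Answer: 136698411/29576792 ≈ 4.6218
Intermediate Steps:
35078/K - 21283/19306 = 35078/6128 - 21283/19306 = 35078*(1/6128) - 21283*1/19306 = 17539/3064 - 21283/19306 = 136698411/29576792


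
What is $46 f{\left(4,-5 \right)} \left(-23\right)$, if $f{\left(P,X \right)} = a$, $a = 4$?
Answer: $-4232$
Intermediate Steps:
$f{\left(P,X \right)} = 4$
$46 f{\left(4,-5 \right)} \left(-23\right) = 46 \cdot 4 \left(-23\right) = 184 \left(-23\right) = -4232$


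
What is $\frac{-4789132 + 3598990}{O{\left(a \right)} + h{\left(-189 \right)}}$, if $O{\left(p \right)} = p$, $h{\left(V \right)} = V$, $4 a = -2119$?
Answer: $\frac{4760568}{2875} \approx 1655.8$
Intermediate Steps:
$a = - \frac{2119}{4}$ ($a = \frac{1}{4} \left(-2119\right) = - \frac{2119}{4} \approx -529.75$)
$\frac{-4789132 + 3598990}{O{\left(a \right)} + h{\left(-189 \right)}} = \frac{-4789132 + 3598990}{- \frac{2119}{4} - 189} = - \frac{1190142}{- \frac{2875}{4}} = \left(-1190142\right) \left(- \frac{4}{2875}\right) = \frac{4760568}{2875}$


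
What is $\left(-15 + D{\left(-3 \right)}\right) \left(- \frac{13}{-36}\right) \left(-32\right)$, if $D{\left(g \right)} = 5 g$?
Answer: $\frac{1040}{3} \approx 346.67$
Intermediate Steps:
$\left(-15 + D{\left(-3 \right)}\right) \left(- \frac{13}{-36}\right) \left(-32\right) = \left(-15 + 5 \left(-3\right)\right) \left(- \frac{13}{-36}\right) \left(-32\right) = \left(-15 - 15\right) \left(\left(-13\right) \left(- \frac{1}{36}\right)\right) \left(-32\right) = \left(-30\right) \frac{13}{36} \left(-32\right) = \left(- \frac{65}{6}\right) \left(-32\right) = \frac{1040}{3}$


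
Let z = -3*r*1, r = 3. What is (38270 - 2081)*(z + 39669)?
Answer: 1435255740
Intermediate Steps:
z = -9 (z = -3*3*1 = -9*1 = -9)
(38270 - 2081)*(z + 39669) = (38270 - 2081)*(-9 + 39669) = 36189*39660 = 1435255740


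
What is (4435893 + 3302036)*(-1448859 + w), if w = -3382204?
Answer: -37382422488527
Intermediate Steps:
(4435893 + 3302036)*(-1448859 + w) = (4435893 + 3302036)*(-1448859 - 3382204) = 7737929*(-4831063) = -37382422488527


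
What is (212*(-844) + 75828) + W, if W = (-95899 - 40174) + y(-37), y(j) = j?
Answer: -239210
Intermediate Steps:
W = -136110 (W = (-95899 - 40174) - 37 = -136073 - 37 = -136110)
(212*(-844) + 75828) + W = (212*(-844) + 75828) - 136110 = (-178928 + 75828) - 136110 = -103100 - 136110 = -239210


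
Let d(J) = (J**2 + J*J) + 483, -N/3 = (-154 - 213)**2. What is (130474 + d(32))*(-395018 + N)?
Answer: -106282300425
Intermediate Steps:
N = -404067 (N = -3*(-154 - 213)**2 = -3*(-367)**2 = -3*134689 = -404067)
d(J) = 483 + 2*J**2 (d(J) = (J**2 + J**2) + 483 = 2*J**2 + 483 = 483 + 2*J**2)
(130474 + d(32))*(-395018 + N) = (130474 + (483 + 2*32**2))*(-395018 - 404067) = (130474 + (483 + 2*1024))*(-799085) = (130474 + (483 + 2048))*(-799085) = (130474 + 2531)*(-799085) = 133005*(-799085) = -106282300425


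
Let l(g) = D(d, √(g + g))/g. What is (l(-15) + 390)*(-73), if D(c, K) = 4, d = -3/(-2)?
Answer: -426758/15 ≈ -28451.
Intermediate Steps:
d = 3/2 (d = -3*(-½) = 3/2 ≈ 1.5000)
l(g) = 4/g
(l(-15) + 390)*(-73) = (4/(-15) + 390)*(-73) = (4*(-1/15) + 390)*(-73) = (-4/15 + 390)*(-73) = (5846/15)*(-73) = -426758/15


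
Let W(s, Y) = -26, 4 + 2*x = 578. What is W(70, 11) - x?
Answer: -313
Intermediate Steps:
x = 287 (x = -2 + (½)*578 = -2 + 289 = 287)
W(70, 11) - x = -26 - 1*287 = -26 - 287 = -313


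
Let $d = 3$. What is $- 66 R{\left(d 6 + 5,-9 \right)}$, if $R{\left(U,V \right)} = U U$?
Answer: $-34914$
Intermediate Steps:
$R{\left(U,V \right)} = U^{2}$
$- 66 R{\left(d 6 + 5,-9 \right)} = - 66 \left(3 \cdot 6 + 5\right)^{2} = - 66 \left(18 + 5\right)^{2} = - 66 \cdot 23^{2} = \left(-66\right) 529 = -34914$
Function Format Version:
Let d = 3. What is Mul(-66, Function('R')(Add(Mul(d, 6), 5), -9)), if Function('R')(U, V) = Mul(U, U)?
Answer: -34914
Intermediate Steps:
Function('R')(U, V) = Pow(U, 2)
Mul(-66, Function('R')(Add(Mul(d, 6), 5), -9)) = Mul(-66, Pow(Add(Mul(3, 6), 5), 2)) = Mul(-66, Pow(Add(18, 5), 2)) = Mul(-66, Pow(23, 2)) = Mul(-66, 529) = -34914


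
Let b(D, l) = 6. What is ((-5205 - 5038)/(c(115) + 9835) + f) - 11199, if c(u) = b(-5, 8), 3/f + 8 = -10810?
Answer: -397451894653/35486646 ≈ -11200.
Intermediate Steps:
f = -1/3606 (f = 3/(-8 - 10810) = 3/(-10818) = 3*(-1/10818) = -1/3606 ≈ -0.00027732)
c(u) = 6
((-5205 - 5038)/(c(115) + 9835) + f) - 11199 = ((-5205 - 5038)/(6 + 9835) - 1/3606) - 11199 = (-10243/9841 - 1/3606) - 11199 = -36946099/35486646 - 11199 = -397451894653/35486646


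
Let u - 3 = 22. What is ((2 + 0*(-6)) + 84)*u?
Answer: 2150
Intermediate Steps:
u = 25 (u = 3 + 22 = 25)
((2 + 0*(-6)) + 84)*u = ((2 + 0*(-6)) + 84)*25 = ((2 + 0) + 84)*25 = (2 + 84)*25 = 86*25 = 2150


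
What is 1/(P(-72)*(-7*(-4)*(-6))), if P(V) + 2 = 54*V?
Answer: 1/653520 ≈ 1.5302e-6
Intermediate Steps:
P(V) = -2 + 54*V
1/(P(-72)*(-7*(-4)*(-6))) = 1/((-2 + 54*(-72))*(-7*(-4)*(-6))) = 1/((-2 - 3888)*(28*(-6))) = 1/(-3890*(-168)) = 1/653520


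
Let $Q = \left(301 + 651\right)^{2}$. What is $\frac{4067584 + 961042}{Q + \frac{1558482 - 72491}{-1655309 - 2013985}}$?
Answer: $\frac{18451507210044}{3325494343385} \approx 5.5485$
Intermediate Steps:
$Q = 906304$ ($Q = 952^{2} = 906304$)
$\frac{4067584 + 961042}{Q + \frac{1558482 - 72491}{-1655309 - 2013985}} = \frac{4067584 + 961042}{906304 + \frac{1558482 - 72491}{-1655309 - 2013985}} = \frac{5028626}{906304 + \frac{1485991}{-3669294}} = \frac{5028626}{906304 + 1485991 \left(- \frac{1}{3669294}\right)} = \frac{5028626}{906304 - \frac{1485991}{3669294}} = \frac{5028626}{\frac{3325494343385}{3669294}} = 5028626 \cdot \frac{3669294}{3325494343385} = \frac{18451507210044}{3325494343385}$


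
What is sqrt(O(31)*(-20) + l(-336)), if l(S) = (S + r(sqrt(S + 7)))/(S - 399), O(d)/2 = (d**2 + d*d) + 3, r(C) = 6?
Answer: I*sqrt(3772978)/7 ≈ 277.49*I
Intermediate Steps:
O(d) = 6 + 4*d**2 (O(d) = 2*((d**2 + d*d) + 3) = 2*((d**2 + d**2) + 3) = 2*(2*d**2 + 3) = 2*(3 + 2*d**2) = 6 + 4*d**2)
l(S) = (6 + S)/(-399 + S) (l(S) = (S + 6)/(S - 399) = (6 + S)/(-399 + S))
sqrt(O(31)*(-20) + l(-336)) = sqrt((6 + 4*31**2)*(-20) + (6 - 336)/(-399 - 336)) = sqrt((6 + 4*961)*(-20) - 330/(-735)) = sqrt((6 + 3844)*(-20) - 1/735*(-330)) = sqrt(3850*(-20) + 22/49) = sqrt(-77000 + 22/49) = sqrt(-3772978/49) = I*sqrt(3772978)/7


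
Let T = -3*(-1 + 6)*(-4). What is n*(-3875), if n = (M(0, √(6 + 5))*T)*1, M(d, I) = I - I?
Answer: 0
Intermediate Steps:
M(d, I) = 0
T = 60 (T = -3*5*(-4) = -15*(-4) = 60)
n = 0 (n = (0*60)*1 = 0*1 = 0)
n*(-3875) = 0*(-3875) = 0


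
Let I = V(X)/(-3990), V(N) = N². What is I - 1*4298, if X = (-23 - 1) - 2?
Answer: -8574848/1995 ≈ -4298.2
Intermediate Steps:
X = -26 (X = -24 - 2 = -26)
I = -338/1995 (I = (-26)²/(-3990) = 676*(-1/3990) = -338/1995 ≈ -0.16942)
I - 1*4298 = -338/1995 - 1*4298 = -338/1995 - 4298 = -8574848/1995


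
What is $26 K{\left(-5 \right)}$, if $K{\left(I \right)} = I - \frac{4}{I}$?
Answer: $- \frac{546}{5} \approx -109.2$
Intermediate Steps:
$26 K{\left(-5 \right)} = 26 \left(-5 - \frac{4}{-5}\right) = 26 \left(-5 - - \frac{4}{5}\right) = 26 \left(-5 + \frac{4}{5}\right) = 26 \left(- \frac{21}{5}\right) = - \frac{546}{5}$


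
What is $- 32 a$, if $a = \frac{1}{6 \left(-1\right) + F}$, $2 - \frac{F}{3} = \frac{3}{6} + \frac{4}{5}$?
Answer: $\frac{320}{39} \approx 8.2051$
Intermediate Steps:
$F = \frac{21}{10}$ ($F = 6 - 3 \left(\frac{3}{6} + \frac{4}{5}\right) = 6 - 3 \left(3 \cdot \frac{1}{6} + 4 \cdot \frac{1}{5}\right) = 6 - 3 \left(\frac{1}{2} + \frac{4}{5}\right) = 6 - \frac{39}{10} = \frac{21}{10} \approx 2.1$)
$a = - \frac{10}{39}$ ($a = \frac{1}{6 \left(-1\right) + \frac{21}{10}} = \frac{1}{-6 + \frac{21}{10}} = \frac{1}{- \frac{39}{10}} = - \frac{10}{39} \approx -0.25641$)
$- 32 a = \left(-32\right) \left(- \frac{10}{39}\right) = \frac{320}{39}$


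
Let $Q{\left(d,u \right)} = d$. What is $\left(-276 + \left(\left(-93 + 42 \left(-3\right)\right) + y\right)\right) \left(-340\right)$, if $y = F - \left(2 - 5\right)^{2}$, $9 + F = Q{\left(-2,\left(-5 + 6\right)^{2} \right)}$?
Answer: $175100$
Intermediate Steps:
$F = -11$ ($F = -9 - 2 = -11$)
$y = -20$ ($y = -11 - \left(2 - 5\right)^{2} = -11 - \left(-3\right)^{2} = -11 - 9 = -20$)
$\left(-276 + \left(\left(-93 + 42 \left(-3\right)\right) + y\right)\right) \left(-340\right) = \left(-276 + \left(\left(-93 + 42 \left(-3\right)\right) - 20\right)\right) \left(-340\right) = \left(-276 - 239\right) \left(-340\right) = \left(-515\right) \left(-340\right) = 175100$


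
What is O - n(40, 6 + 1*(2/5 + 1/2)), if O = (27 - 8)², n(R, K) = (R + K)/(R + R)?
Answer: 288331/800 ≈ 360.41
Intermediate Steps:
n(R, K) = (K + R)/(2*R) (n(R, K) = (K + R)/((2*R)) = (K + R)*(1/(2*R)) = (K + R)/(2*R))
O = 361 (O = 19² = 361)
O - n(40, 6 + 1*(2/5 + 1/2)) = 361 - ((6 + 1*(2/5 + 1/2)) + 40)/(2*40) = 361 - ((6 + 1*(2*(⅕) + 1*(½))) + 40)/(2*40) = 361 - ((6 + 1*(⅖ + ½)) + 40)/(2*40) = 361 - ((6 + 1*(9/10)) + 40)/(2*40) = 361 - ((6 + 9/10) + 40)/(2*40) = 361 - (69/10 + 40)/(2*40) = 361 - 469/(2*40*10) = 361 - 1*469/800 = 361 - 469/800 = 288331/800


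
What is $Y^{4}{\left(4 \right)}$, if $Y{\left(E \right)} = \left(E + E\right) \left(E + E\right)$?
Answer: $16777216$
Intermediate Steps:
$Y{\left(E \right)} = 4 E^{2}$ ($Y{\left(E \right)} = 2 E 2 E = 4 E^{2}$)
$Y^{4}{\left(4 \right)} = \left(4 \cdot 4^{2}\right)^{4} = \left(4 \cdot 16\right)^{4} = 64^{4} = 16777216$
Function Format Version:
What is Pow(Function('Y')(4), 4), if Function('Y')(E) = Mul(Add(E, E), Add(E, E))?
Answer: 16777216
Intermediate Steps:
Function('Y')(E) = Mul(4, Pow(E, 2)) (Function('Y')(E) = Mul(Mul(2, E), Mul(2, E)) = Mul(4, Pow(E, 2)))
Pow(Function('Y')(4), 4) = Pow(Mul(4, Pow(4, 2)), 4) = Pow(Mul(4, 16), 4) = Pow(64, 4) = 16777216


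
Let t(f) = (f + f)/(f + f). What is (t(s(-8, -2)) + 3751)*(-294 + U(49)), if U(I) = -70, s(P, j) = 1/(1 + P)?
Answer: -1365728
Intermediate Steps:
t(f) = 1 (t(f) = (2*f)/((2*f)) = (2*f)*(1/(2*f)) = 1)
(t(s(-8, -2)) + 3751)*(-294 + U(49)) = (1 + 3751)*(-294 - 70) = 3752*(-364) = -1365728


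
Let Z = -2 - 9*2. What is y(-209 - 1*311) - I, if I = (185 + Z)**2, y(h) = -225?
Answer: -27450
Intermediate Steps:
Z = -20 (Z = -2 - 18 = -20)
I = 27225 (I = (185 - 20)**2 = 165**2 = 27225)
y(-209 - 1*311) - I = -225 - 1*27225 = -225 - 27225 = -27450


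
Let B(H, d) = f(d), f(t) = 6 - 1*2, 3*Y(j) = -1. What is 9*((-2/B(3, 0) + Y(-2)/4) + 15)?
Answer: 519/4 ≈ 129.75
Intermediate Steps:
Y(j) = -⅓ (Y(j) = (⅓)*(-1) = -⅓)
f(t) = 4 (f(t) = 6 - 2 = 4)
B(H, d) = 4
9*((-2/B(3, 0) + Y(-2)/4) + 15) = 9*((-2/4 - ⅓/4) + 15) = 9*((-2*¼ - ⅓*¼) + 15) = 9*((-½ - 1/12) + 15) = 9*(-7/12 + 15) = 9*(173/12) = 519/4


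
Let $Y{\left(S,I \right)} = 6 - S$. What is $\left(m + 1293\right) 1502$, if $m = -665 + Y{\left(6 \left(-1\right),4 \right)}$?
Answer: $961280$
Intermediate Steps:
$m = -653$ ($m = -665 + \left(6 - 6 \left(-1\right)\right) = -665 + \left(6 - -6\right) = -665 + \left(6 + 6\right) = -665 + 12 = -653$)
$\left(m + 1293\right) 1502 = \left(-653 + 1293\right) 1502 = 640 \cdot 1502 = 961280$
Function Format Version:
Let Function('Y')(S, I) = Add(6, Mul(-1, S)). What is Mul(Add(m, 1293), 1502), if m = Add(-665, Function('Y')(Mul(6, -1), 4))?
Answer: 961280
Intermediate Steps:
m = -653 (m = Add(-665, Add(6, Mul(-1, Mul(6, -1)))) = Add(-665, Add(6, Mul(-1, -6))) = Add(-665, Add(6, 6)) = Add(-665, 12) = -653)
Mul(Add(m, 1293), 1502) = Mul(Add(-653, 1293), 1502) = Mul(640, 1502) = 961280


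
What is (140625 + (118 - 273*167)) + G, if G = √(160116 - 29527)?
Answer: 95152 + √130589 ≈ 95513.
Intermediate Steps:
G = √130589 ≈ 361.37
(140625 + (118 - 273*167)) + G = (140625 + (118 - 273*167)) + √130589 = (140625 + (118 - 45591)) + √130589 = (140625 - 45473) + √130589 = 95152 + √130589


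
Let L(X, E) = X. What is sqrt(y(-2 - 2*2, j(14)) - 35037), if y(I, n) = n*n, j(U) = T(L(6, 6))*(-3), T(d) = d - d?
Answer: 3*I*sqrt(3893) ≈ 187.18*I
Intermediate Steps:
T(d) = 0
j(U) = 0 (j(U) = 0*(-3) = 0)
y(I, n) = n**2
sqrt(y(-2 - 2*2, j(14)) - 35037) = sqrt(0**2 - 35037) = sqrt(0 - 35037) = sqrt(-35037) = 3*I*sqrt(3893)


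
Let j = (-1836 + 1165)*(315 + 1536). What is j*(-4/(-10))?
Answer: -2484042/5 ≈ -4.9681e+5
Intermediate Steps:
j = -1242021 (j = -671*1851 = -1242021)
j*(-4/(-10)) = -(-4968084)/(-10) = -(-4968084)*(-1)/10 = -1242021*2/5 = -2484042/5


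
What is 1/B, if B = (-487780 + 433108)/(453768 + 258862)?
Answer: -356315/27336 ≈ -13.035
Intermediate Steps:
B = -27336/356315 (B = -54672/712630 = -54672*1/712630 = -27336/356315 ≈ -0.076719)
1/B = 1/(-27336/356315) = -356315/27336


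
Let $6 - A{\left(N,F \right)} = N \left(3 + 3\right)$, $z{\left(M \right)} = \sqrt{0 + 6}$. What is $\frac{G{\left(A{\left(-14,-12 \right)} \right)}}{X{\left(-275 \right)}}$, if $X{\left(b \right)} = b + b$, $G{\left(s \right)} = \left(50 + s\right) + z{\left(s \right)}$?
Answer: $- \frac{14}{55} - \frac{\sqrt{6}}{550} \approx -0.259$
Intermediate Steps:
$z{\left(M \right)} = \sqrt{6}$
$A{\left(N,F \right)} = 6 - 6 N$ ($A{\left(N,F \right)} = 6 - N \left(3 + 3\right) = 6 - N 6 = 6 - 6 N$)
$G{\left(s \right)} = 50 + s + \sqrt{6}$ ($G{\left(s \right)} = \left(50 + s\right) + \sqrt{6} = 50 + s + \sqrt{6}$)
$X{\left(b \right)} = 2 b$
$\frac{G{\left(A{\left(-14,-12 \right)} \right)}}{X{\left(-275 \right)}} = \frac{50 + \left(6 - -84\right) + \sqrt{6}}{2 \left(-275\right)} = \frac{50 + \left(6 + 84\right) + \sqrt{6}}{-550} = \left(50 + 90 + \sqrt{6}\right) \left(- \frac{1}{550}\right) = \left(140 + \sqrt{6}\right) \left(- \frac{1}{550}\right) = - \frac{14}{55} - \frac{\sqrt{6}}{550}$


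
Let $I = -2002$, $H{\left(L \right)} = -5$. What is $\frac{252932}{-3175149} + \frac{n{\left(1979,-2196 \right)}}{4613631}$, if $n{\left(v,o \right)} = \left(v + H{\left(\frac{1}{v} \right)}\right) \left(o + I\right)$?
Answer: $- \frac{9159641585680}{4882988618673} \approx -1.8758$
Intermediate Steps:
$n{\left(v,o \right)} = \left(-2002 + o\right) \left(-5 + v\right)$ ($n{\left(v,o \right)} = \left(v - 5\right) \left(o - 2002\right) = \left(-5 + v\right) \left(-2002 + o\right) = \left(-2002 + o\right) \left(-5 + v\right)$)
$\frac{252932}{-3175149} + \frac{n{\left(1979,-2196 \right)}}{4613631} = \frac{252932}{-3175149} + \frac{10010 - 3961958 - -10980 - 4345884}{4613631} = 252932 \left(- \frac{1}{3175149}\right) + \left(10010 - 3961958 + 10980 - 4345884\right) \frac{1}{4613631} = - \frac{252932}{3175149} - \frac{2762284}{1537877} = - \frac{9159641585680}{4882988618673}$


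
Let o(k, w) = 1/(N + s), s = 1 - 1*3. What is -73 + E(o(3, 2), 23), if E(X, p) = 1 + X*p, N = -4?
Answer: -455/6 ≈ -75.833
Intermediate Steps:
s = -2 (s = 1 - 3 = -2)
o(k, w) = -1/6 (o(k, w) = 1/(-4 - 2) = 1/(-6) = -1/6)
-73 + E(o(3, 2), 23) = -73 + (1 - 1/6*23) = -73 + (1 - 23/6) = -73 - 17/6 = -455/6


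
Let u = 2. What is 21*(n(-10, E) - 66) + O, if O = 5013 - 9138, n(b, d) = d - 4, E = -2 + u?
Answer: -5595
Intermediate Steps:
E = 0 (E = -2 + 2 = 0)
n(b, d) = -4 + d
O = -4125
21*(n(-10, E) - 66) + O = 21*((-4 + 0) - 66) - 4125 = 21*(-4 - 66) - 4125 = 21*(-70) - 4125 = -1470 - 4125 = -5595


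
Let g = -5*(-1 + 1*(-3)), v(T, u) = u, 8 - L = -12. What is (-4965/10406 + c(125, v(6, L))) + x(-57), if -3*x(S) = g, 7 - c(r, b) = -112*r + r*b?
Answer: 359002511/31218 ≈ 11500.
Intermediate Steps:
L = 20 (L = 8 - 1*(-12) = 8 + 12 = 20)
c(r, b) = 7 + 112*r - b*r (c(r, b) = 7 - (-112*r + r*b) = 7 - (-112*r + b*r) = 7 + (112*r - b*r) = 7 + 112*r - b*r)
g = 20 (g = -5*(-1 - 3) = -5*(-4) = 20)
x(S) = -20/3 (x(S) = -1/3*20 = -20/3)
(-4965/10406 + c(125, v(6, L))) + x(-57) = (-4965/10406 + (7 + 112*125 - 1*20*125)) - 20/3 = (-4965*1/10406 + (7 + 14000 - 2500)) - 20/3 = (-4965/10406 + 11507) - 20/3 = 119736877/10406 - 20/3 = 359002511/31218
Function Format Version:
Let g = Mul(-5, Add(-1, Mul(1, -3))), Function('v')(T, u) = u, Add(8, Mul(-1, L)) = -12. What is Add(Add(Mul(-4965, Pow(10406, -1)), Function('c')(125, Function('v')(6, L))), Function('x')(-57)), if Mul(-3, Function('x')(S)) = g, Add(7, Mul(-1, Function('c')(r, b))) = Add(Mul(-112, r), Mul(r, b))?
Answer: Rational(359002511, 31218) ≈ 11500.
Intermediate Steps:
L = 20 (L = Add(8, Mul(-1, -12)) = Add(8, 12) = 20)
Function('c')(r, b) = Add(7, Mul(112, r), Mul(-1, b, r)) (Function('c')(r, b) = Add(7, Mul(-1, Add(Mul(-112, r), Mul(r, b)))) = Add(7, Mul(-1, Add(Mul(-112, r), Mul(b, r)))) = Add(7, Add(Mul(112, r), Mul(-1, b, r))) = Add(7, Mul(112, r), Mul(-1, b, r)))
g = 20 (g = Mul(-5, Add(-1, -3)) = Mul(-5, -4) = 20)
Function('x')(S) = Rational(-20, 3) (Function('x')(S) = Mul(Rational(-1, 3), 20) = Rational(-20, 3))
Add(Add(Mul(-4965, Pow(10406, -1)), Function('c')(125, Function('v')(6, L))), Function('x')(-57)) = Add(Add(Mul(-4965, Pow(10406, -1)), Add(7, Mul(112, 125), Mul(-1, 20, 125))), Rational(-20, 3)) = Add(Add(Mul(-4965, Rational(1, 10406)), Add(7, 14000, -2500)), Rational(-20, 3)) = Add(Add(Rational(-4965, 10406), 11507), Rational(-20, 3)) = Add(Rational(119736877, 10406), Rational(-20, 3)) = Rational(359002511, 31218)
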